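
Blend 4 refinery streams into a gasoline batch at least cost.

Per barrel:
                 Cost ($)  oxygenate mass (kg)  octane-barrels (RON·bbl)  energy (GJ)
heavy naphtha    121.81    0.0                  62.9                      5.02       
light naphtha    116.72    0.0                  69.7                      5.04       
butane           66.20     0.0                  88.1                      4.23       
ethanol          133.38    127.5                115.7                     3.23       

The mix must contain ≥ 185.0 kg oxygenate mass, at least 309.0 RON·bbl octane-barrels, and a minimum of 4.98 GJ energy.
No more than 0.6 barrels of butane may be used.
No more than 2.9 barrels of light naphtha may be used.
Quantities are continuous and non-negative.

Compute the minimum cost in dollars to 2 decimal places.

Set it up as a linear program. Let x1 = barrels of heavy naphtha, x2 = barrels of light naphtha, x3 = barrels of butane, x4 = barrels of ethanol.
min 121.81x1 + 116.72x2 + 66.2x3 + 133.38x4 with:
  127.5x4 ≥ 185   (oxygenate mass)
  62.9x1 + 69.7x2 + 88.1x3 + 115.7x4 ≥ 309   (octane-barrels)
  5.02x1 + 5.04x2 + 4.23x3 + 3.23x4 ≥ 4.98   (energy)
  x3 ≤ 0.6
  x2 ≤ 2.9
  x1, x2, x3, x4 ≥ 0.
The optimal basis is {butane, ethanol}; heavy naphtha, light naphtha drop out. There the octane-barrels and the butane cap constraints are tight.
Solving gives x3 = 0.6, x4 = 2.2138.
Objective = 66.2·0.6 + 133.38·2.2138 = 334.9966.

$335.00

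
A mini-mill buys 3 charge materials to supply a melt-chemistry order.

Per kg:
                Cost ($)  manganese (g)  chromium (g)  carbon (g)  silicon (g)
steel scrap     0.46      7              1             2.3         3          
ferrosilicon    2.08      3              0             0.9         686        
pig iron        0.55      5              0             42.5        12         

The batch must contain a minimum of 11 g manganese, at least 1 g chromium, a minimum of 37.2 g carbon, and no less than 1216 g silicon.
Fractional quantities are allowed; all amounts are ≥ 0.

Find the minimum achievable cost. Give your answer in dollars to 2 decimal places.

This is a linear program. Let x1 = kg of steel scrap, x2 = kg of ferrosilicon, x3 = kg of pig iron.
min 0.46x1 + 2.08x2 + 0.55x3 with:
  7x1 + 3x2 + 5x3 ≥ 11   (manganese)
  1x1 ≥ 1   (chromium)
  2.3x1 + 0.9x2 + 42.5x3 ≥ 37.2   (carbon)
  3x1 + 686x2 + 12x3 ≥ 1216   (silicon)
  x1, x2, x3 ≥ 0.
All 3 inputs are positive at the optimum. Binding constraints: chromium, carbon, silicon.
Optimal quantities: steel scrap = 1 kg, ferrosilicon = 1.755 kg, pig iron = 0.784 kg.
Objective = 0.46·1 + 2.08·1.755 + 0.55·0.784 = 4.5416.

$4.54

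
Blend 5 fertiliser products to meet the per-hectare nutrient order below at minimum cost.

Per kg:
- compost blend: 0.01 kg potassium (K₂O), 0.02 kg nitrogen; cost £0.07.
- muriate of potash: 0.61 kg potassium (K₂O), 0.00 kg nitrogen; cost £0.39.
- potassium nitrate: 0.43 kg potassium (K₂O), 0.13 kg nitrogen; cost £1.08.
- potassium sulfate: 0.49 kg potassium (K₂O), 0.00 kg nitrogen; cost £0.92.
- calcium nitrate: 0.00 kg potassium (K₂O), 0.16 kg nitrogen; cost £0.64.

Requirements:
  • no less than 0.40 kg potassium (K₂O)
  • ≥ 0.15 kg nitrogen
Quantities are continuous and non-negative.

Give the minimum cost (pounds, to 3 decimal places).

Let x1 = kg of compost blend, x2 = kg of muriate of potash, x3 = kg of potassium nitrate, x4 = kg of potassium sulfate, x5 = kg of calcium nitrate.
min 0.07x1 + 0.39x2 + 1.08x3 + 0.92x4 + 0.64x5 with:
  0.01x1 + 0.61x2 + 0.43x3 + 0.49x4 ≥ 0.4   (potassium (K₂O))
  0.02x1 + 0.13x3 + 0.16x5 ≥ 0.15   (nitrogen)
  x1, x2, x3, x4, x5 ≥ 0.
At the optimum only compost blend, muriate of potash are positive (potassium nitrate, potassium sulfate, calcium nitrate = 0). Binding constraints: potassium (K₂O) and nitrogen.
Solving gives x1 = 7.5, x2 = 0.5328.
Objective = 0.07·7.5 + 0.39·0.5328 = 0.73279.

£0.733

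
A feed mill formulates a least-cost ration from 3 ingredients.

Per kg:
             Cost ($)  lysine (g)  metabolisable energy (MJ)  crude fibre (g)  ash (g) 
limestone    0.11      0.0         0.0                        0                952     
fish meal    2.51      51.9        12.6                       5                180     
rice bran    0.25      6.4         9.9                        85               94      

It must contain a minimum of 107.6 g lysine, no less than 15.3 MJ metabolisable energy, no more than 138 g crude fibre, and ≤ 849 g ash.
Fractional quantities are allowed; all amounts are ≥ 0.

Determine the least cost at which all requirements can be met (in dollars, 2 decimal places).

$5.11

Set it up as a linear program. Let x1 = kg of limestone, x2 = kg of fish meal, x3 = kg of rice bran.
Minimize 0.11x1 + 2.51x2 + 0.25x3 with:
  51.9x2 + 6.4x3 ≥ 107.6   (lysine)
  12.6x2 + 9.9x3 ≥ 15.3   (metabolisable energy)
  5x2 + 85x3 ≤ 138   (crude fibre)
  952x1 + 180x2 + 94x3 ≤ 849   (ash)
  x1, x2, x3 ≥ 0.
At the optimum only fish meal, rice bran are positive (limestone = 0). The lysine and crude fibre requirements are met with equality.
That vertex is x2 = 1.887, x3 = 1.513.
Objective = 2.51·1.887 + 0.25·1.513 = 5.1146.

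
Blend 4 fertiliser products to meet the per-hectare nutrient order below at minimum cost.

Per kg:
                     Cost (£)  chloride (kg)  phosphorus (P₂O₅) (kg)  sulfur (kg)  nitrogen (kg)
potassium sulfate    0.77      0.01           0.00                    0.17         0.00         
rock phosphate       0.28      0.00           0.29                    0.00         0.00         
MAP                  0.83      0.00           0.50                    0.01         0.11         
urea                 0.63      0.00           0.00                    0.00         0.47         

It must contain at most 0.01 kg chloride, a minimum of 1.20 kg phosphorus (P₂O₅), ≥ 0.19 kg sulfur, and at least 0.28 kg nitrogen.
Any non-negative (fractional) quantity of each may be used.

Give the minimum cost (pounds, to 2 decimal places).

£2.70

Let x1 = kg of potassium sulfate, x2 = kg of rock phosphate, x3 = kg of MAP, x4 = kg of urea.
min 0.77x1 + 0.28x2 + 0.83x3 + 0.63x4 subject to:
  0.01x1 ≤ 0.01   (chloride)
  0.29x2 + 0.5x3 ≥ 1.2   (phosphorus (P₂O₅))
  0.17x1 + 0.01x3 ≥ 0.19   (sulfur)
  0.11x3 + 0.47x4 ≥ 0.28   (nitrogen)
  x1, x2, x3, x4 ≥ 0.
All 4 inputs are positive at the optimum. Binding constraints: chloride, phosphorus (P₂O₅), sulfur, nitrogen.
That vertex is x1 = 1, x2 = 0.6897, x3 = 2, x4 = 0.1277.
Total cost: 0.77·1 + 0.28·0.6897 + 0.83·2 + 0.63·0.1277 = 2.7036.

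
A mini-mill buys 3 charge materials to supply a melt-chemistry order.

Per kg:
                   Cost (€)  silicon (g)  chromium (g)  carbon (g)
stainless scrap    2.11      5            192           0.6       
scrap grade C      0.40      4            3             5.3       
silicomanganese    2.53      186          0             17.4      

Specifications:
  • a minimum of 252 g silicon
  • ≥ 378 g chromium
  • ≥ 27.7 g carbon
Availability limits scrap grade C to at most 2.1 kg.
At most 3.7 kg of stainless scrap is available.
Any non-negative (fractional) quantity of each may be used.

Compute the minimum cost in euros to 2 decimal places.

Let x1 = kg of stainless scrap, x2 = kg of scrap grade C, x3 = kg of silicomanganese.
min 2.11x1 + 0.4x2 + 2.53x3 subject to:
  5x1 + 4x2 + 186x3 ≥ 252   (silicon)
  192x1 + 3x2 ≥ 378   (chromium)
  0.6x1 + 5.3x2 + 17.4x3 ≥ 27.7   (carbon)
  x2 ≤ 2.1
  x1 ≤ 3.7
  x1, x2, x3 ≥ 0.
The optimal mix uses every input. The silicon, chromium, carbon requirements are met with equality.
Optimal quantities: stainless scrap = 1.956 kg, scrap grade C = 0.7851 kg, silicomanganese = 1.285 kg.
Hence cost = 2.11·1.956 + 0.4·0.7851 + 2.53·1.285 = €7.6923.

€7.69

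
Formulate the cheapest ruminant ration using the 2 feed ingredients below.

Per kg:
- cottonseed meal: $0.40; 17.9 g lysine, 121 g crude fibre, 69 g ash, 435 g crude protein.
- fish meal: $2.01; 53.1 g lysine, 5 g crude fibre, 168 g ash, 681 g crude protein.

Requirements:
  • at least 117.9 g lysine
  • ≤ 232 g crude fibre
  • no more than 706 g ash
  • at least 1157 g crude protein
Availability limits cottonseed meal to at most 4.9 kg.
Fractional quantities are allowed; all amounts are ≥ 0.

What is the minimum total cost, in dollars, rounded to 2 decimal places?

$3.95

Let x1 = kg of cottonseed meal, x2 = kg of fish meal.
Minimize 0.4x1 + 2.01x2 with:
  17.9x1 + 53.1x2 ≥ 117.9   (lysine)
  121x1 + 5x2 ≤ 232   (crude fibre)
  69x1 + 168x2 ≤ 706   (ash)
  435x1 + 681x2 ≥ 1157   (crude protein)
  x1 ≤ 4.9
  x1, x2 ≥ 0.
Both inputs are positive at the optimum. The lysine and crude fibre requirements are met with equality.
Optimal quantities: cottonseed meal = 1.851 kg, fish meal = 1.596 kg.
Total cost: 0.4·1.851 + 2.01·1.596 = 3.9484.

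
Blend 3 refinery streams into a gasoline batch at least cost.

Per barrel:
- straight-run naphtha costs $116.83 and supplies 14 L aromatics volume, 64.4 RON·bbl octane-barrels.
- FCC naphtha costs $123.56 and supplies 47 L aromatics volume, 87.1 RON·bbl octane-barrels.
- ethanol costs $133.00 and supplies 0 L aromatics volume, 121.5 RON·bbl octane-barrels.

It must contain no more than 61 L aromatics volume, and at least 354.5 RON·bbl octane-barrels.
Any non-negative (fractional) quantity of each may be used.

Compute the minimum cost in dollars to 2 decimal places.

Treat it as an LP. Let x1 = barrels of straight-run naphtha, x2 = barrels of FCC naphtha, x3 = barrels of ethanol.
min 116.83x1 + 123.56x2 + 133x3 subject to:
  14x1 + 47x2 ≤ 61   (aromatics volume)
  64.4x1 + 87.1x2 + 121.5x3 ≥ 354.5   (octane-barrels)
  x1, x2, x3 ≥ 0.
The optimal basis is {ethanol}; straight-run naphtha, FCC naphtha drop out. The octane-barrels requirement is met with equality.
Optimal quantities: ethanol = 2.9177 barrels.
Total cost: 133·2.9177 = 388.0541.

$388.05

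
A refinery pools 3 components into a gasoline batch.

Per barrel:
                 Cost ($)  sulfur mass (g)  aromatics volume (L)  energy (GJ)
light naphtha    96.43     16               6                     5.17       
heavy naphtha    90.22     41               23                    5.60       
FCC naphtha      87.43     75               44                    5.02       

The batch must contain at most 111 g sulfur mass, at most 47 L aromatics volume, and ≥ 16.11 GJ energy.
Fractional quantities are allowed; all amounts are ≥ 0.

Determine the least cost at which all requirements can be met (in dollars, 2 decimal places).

This is a linear program. Let x1 = barrels of light naphtha, x2 = barrels of heavy naphtha, x3 = barrels of FCC naphtha.
Minimise 96.43x1 + 90.22x2 + 87.43x3 subject to:
  16x1 + 41x2 + 75x3 ≤ 111   (sulfur mass)
  6x1 + 23x2 + 44x3 ≤ 47   (aromatics volume)
  5.17x1 + 5.6x2 + 5.02x3 ≥ 16.11   (energy)
  x1, x2, x3 ≥ 0.
The optimal basis is {light naphtha, heavy naphtha}; FCC naphtha drops out. The aromatics volume and energy requirements are met with equality.
Solving gives x1 = 1.2581, x2 = 1.7153.
Total cost: 96.43·1.2581 + 90.22·1.7153 = 276.0729.

$276.07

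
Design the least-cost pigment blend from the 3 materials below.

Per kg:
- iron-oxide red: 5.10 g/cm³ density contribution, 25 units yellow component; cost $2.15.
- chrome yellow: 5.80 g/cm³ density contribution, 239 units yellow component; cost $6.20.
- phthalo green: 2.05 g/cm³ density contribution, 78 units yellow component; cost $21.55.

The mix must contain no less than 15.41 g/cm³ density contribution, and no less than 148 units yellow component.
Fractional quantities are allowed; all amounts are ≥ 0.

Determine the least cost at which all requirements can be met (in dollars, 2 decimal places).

Set it up as a linear program. Let x1 = kg of iron-oxide red, x2 = kg of chrome yellow, x3 = kg of phthalo green.
Minimize 2.15x1 + 6.2x2 + 21.55x3 s.t.:
  5.1x1 + 5.8x2 + 2.05x3 ≥ 15.41   (density contribution)
  25x1 + 239x2 + 78x3 ≥ 148   (yellow component)
  x1, x2, x3 ≥ 0.
The optimal basis is {iron-oxide red, chrome yellow}; phthalo green drops out. The density contribution and yellow component requirements are met with equality.
That vertex is x1 = 2.63, x2 = 0.3441.
Objective = 2.15·2.63 + 6.2·0.3441 = 7.7879.

$7.79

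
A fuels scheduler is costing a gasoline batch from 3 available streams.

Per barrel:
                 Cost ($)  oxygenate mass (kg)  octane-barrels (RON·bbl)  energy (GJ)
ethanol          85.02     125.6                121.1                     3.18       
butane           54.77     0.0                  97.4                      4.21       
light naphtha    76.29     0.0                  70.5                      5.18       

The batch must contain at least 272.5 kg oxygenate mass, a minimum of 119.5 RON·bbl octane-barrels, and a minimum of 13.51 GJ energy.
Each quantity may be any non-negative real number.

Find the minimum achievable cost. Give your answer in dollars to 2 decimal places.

$270.46

Let x1 = barrels of ethanol, x2 = barrels of butane, x3 = barrels of light naphtha.
min 85.02x1 + 54.77x2 + 76.29x3 subject to:
  125.6x1 ≥ 272.5   (oxygenate mass)
  121.1x1 + 97.4x2 + 70.5x3 ≥ 119.5   (octane-barrels)
  3.18x1 + 4.21x2 + 5.18x3 ≥ 13.51   (energy)
  x1, x2, x3 ≥ 0.
The optimal basis is {ethanol, butane}; light naphtha drops out. There the oxygenate mass and energy constraints are tight.
Optimal quantities: ethanol = 2.1696 barrels, butane = 1.5702 barrels.
Hence cost = 85.02·2.1696 + 54.77·1.5702 = $270.4592.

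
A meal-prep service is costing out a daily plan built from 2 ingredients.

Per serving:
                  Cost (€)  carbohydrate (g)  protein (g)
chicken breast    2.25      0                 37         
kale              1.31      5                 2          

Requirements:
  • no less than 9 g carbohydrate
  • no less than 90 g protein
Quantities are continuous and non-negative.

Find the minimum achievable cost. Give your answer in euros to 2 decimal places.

Set it up as a linear program. Let x1 = servings of chicken breast, x2 = servings of kale.
Minimize 2.25x1 + 1.31x2 subject to:
  5x2 ≥ 9   (carbohydrate)
  37x1 + 2x2 ≥ 90   (protein)
  x1, x2 ≥ 0.
Both inputs are positive at the optimum. The carbohydrate and protein requirements are met with equality.
Optimal quantities: chicken breast = 2.335 servings, kale = 1.8 servings.
Total cost: 2.25·2.335 + 1.31·1.8 = 7.6118.

€7.61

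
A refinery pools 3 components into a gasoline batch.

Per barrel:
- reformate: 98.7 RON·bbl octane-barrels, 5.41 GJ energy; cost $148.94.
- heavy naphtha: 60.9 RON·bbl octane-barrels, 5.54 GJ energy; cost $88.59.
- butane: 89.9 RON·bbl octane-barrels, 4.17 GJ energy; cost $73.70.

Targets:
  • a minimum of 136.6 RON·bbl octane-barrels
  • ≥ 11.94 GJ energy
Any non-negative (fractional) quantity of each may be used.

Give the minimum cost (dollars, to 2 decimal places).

Let x1 = barrels of reformate, x2 = barrels of heavy naphtha, x3 = barrels of butane.
Minimize 148.94x1 + 88.59x2 + 73.7x3 with:
  98.7x1 + 60.9x2 + 89.9x3 ≥ 136.6   (octane-barrels)
  5.41x1 + 5.54x2 + 4.17x3 ≥ 11.94   (energy)
  x1, x2, x3 ≥ 0.
The minimum-cost mix takes nothing from reformate — only heavy naphtha, butane. There the octane-barrels and energy constraints are tight.
Optimal quantities: heavy naphtha = 2.0639 barrels, butane = 0.12134 barrels.
Objective = 88.59·2.0639 + 73.7·0.12134 = 191.7837.

$191.78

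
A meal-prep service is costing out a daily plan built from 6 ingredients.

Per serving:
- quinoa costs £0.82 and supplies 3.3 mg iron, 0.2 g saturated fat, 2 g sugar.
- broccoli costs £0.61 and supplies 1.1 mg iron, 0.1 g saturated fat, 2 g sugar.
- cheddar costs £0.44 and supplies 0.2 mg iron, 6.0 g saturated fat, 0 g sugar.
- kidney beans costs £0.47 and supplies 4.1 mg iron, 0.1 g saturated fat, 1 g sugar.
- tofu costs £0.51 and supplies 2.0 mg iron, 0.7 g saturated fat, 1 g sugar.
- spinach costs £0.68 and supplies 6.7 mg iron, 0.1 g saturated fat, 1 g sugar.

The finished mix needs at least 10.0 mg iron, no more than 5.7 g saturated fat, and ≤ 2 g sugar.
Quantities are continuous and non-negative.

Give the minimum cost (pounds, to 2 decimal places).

£1.01

This is a linear program. Let x1 = servings of quinoa, x2 = servings of broccoli, x3 = servings of cheddar, x4 = servings of kidney beans, x5 = servings of tofu, x6 = servings of spinach.
Minimise 0.82x1 + 0.61x2 + 0.44x3 + 0.47x4 + 0.51x5 + 0.68x6 subject to:
  3.3x1 + 1.1x2 + 0.2x3 + 4.1x4 + 2x5 + 6.7x6 ≥ 10   (iron)
  0.2x1 + 0.1x2 + 6x3 + 0.1x4 + 0.7x5 + 0.1x6 ≤ 5.7   (saturated fat)
  2x1 + 2x2 + 1x4 + 1x5 + 1x6 ≤ 2   (sugar)
  x1, x2, x3, x4, x5, x6 ≥ 0.
The cheapest feasible vertex uses only spinach; quinoa, broccoli, cheddar, kidney beans, tofu are not used. Binding constraint: iron.
Solving gives x6 = 1.4925.
Total cost: 0.68·1.4925 = 1.0149.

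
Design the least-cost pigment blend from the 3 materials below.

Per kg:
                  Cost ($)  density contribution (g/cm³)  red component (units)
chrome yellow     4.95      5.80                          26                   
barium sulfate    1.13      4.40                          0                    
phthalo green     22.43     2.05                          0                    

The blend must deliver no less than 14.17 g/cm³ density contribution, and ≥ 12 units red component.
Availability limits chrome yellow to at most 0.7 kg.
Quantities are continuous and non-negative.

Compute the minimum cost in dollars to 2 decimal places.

Treat it as an LP. Let x1 = kg of chrome yellow, x2 = kg of barium sulfate, x3 = kg of phthalo green.
Minimize 4.95x1 + 1.13x2 + 22.43x3 s.t.:
  5.8x1 + 4.4x2 + 2.05x3 ≥ 14.17   (density contribution)
  26x1 ≥ 12   (red component)
  x1 ≤ 0.7
  x1, x2, x3 ≥ 0.
The minimum-cost mix takes nothing from phthalo green — only chrome yellow, barium sulfate. There the density contribution and red component constraints are tight.
Optimal quantities: chrome yellow = 0.4615 kg, barium sulfate = 2.612 kg.
Hence cost = 4.95·0.4615 + 1.13·2.612 = $5.2360.

$5.24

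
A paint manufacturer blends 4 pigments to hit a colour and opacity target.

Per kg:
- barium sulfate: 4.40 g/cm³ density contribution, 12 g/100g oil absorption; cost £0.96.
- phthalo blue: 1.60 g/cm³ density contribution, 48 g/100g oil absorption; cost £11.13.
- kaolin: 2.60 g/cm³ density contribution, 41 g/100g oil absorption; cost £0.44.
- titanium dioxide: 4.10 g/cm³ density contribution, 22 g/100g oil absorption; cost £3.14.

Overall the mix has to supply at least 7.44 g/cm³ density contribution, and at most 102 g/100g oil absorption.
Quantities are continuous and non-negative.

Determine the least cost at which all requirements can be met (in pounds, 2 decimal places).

£1.32

Let x1 = kg of barium sulfate, x2 = kg of phthalo blue, x3 = kg of kaolin, x4 = kg of titanium dioxide.
min 0.96x1 + 11.13x2 + 0.44x3 + 3.14x4 s.t.:
  4.4x1 + 1.6x2 + 2.6x3 + 4.1x4 ≥ 7.44   (density contribution)
  12x1 + 48x2 + 41x3 + 22x4 ≤ 102   (oil absorption)
  x1, x2, x3, x4 ≥ 0.
The cheapest feasible vertex uses only barium sulfate, kaolin; phthalo blue, titanium dioxide are not used. There the density contribution and oil absorption constraints are tight.
Optimal quantities: barium sulfate = 0.267 kg, kaolin = 2.41 kg.
Cost = 0.96·0.267 + 0.44·2.41 = 1.3167.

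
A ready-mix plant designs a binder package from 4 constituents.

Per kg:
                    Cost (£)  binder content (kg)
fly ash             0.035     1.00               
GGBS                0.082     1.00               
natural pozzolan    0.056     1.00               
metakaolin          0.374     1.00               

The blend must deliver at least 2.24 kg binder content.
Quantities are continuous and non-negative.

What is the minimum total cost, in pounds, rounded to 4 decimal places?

£0.0784

This is a linear program. Let x1 = kg of fly ash, x2 = kg of GGBS, x3 = kg of natural pozzolan, x4 = kg of metakaolin.
Minimise 0.035x1 + 0.082x2 + 0.056x3 + 0.374x4 subject to:
  1x1 + 1x2 + 1x3 + 1x4 ≥ 2.24   (binder content)
  x1, x2, x3, x4 ≥ 0.
The optimal basis is {fly ash}; GGBS, natural pozzolan, metakaolin drop out. The binder content requirement is met with equality.
Solving gives x1 = 2.24.
Total cost: 0.035·2.24 = 0.078400.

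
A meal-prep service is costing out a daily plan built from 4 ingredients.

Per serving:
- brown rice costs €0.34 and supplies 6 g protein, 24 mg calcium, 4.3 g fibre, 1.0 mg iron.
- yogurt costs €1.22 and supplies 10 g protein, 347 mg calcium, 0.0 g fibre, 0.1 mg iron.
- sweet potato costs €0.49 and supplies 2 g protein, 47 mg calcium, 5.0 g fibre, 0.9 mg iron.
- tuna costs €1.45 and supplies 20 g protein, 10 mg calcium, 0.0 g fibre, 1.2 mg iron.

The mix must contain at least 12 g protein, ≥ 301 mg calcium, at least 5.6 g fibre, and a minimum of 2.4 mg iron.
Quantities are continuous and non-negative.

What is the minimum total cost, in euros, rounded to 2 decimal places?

Treat it as an LP. Let x1 = servings of brown rice, x2 = servings of yogurt, x3 = servings of sweet potato, x4 = servings of tuna.
min 0.34x1 + 1.22x2 + 0.49x3 + 1.45x4 s.t.:
  6x1 + 10x2 + 2x3 + 20x4 ≥ 12   (protein)
  24x1 + 347x2 + 47x3 + 10x4 ≥ 301   (calcium)
  4.3x1 + 5x3 ≥ 5.6   (fibre)
  1x1 + 0.1x2 + 0.9x3 + 1.2x4 ≥ 2.4   (iron)
  x1, x2, x3, x4 ≥ 0.
At the optimum only brown rice, yogurt are positive (sweet potato, tuna = 0). Binding constraints: calcium and iron.
Optimal quantities: brown rice = 2.329 servings, yogurt = 0.7063 servings.
Total cost: 0.34·2.329 + 1.22·0.7063 = 1.6535.

€1.65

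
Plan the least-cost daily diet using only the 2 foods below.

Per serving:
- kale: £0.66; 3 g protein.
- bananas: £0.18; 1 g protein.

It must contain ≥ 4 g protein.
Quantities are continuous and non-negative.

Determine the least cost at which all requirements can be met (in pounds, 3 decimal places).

£0.720

Treat it as an LP. Let x1 = servings of kale, x2 = servings of bananas.
Minimise 0.66x1 + 0.18x2 with:
  3x1 + 1x2 ≥ 4   (protein)
  x1, x2 ≥ 0.
The minimum-cost mix takes nothing from kale — only bananas. The protein requirement is met with equality.
So bananas = 4 servings.
Total cost: 0.18·4 = 0.72000.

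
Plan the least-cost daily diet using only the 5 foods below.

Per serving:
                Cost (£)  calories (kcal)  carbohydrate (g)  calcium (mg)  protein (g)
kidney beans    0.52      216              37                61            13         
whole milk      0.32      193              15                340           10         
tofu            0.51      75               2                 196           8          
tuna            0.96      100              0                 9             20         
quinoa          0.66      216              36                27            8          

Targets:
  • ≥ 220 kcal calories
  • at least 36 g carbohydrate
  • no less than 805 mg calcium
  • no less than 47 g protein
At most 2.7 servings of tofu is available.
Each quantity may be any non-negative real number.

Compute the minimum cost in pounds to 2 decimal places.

£1.50

Treat it as an LP. Let x1 = servings of kidney beans, x2 = servings of whole milk, x3 = servings of tofu, x4 = servings of tuna, x5 = servings of quinoa.
Minimise 0.52x1 + 0.32x2 + 0.51x3 + 0.96x4 + 0.66x5 subject to:
  216x1 + 193x2 + 75x3 + 100x4 + 216x5 ≥ 220   (calories)
  37x1 + 15x2 + 2x3 + 36x5 ≥ 36   (carbohydrate)
  61x1 + 340x2 + 196x3 + 9x4 + 27x5 ≥ 805   (calcium)
  13x1 + 10x2 + 8x3 + 20x4 + 8x5 ≥ 47   (protein)
  x3 ≤ 2.7
  x1, x2, x3, x4, x5 ≥ 0.
At the optimum only whole milk is positive (kidney beans, tofu, tuna, quinoa = 0). The protein requirement is met with equality.
That vertex is x2 = 4.7.
Hence cost = 0.32·4.7 = £1.5040.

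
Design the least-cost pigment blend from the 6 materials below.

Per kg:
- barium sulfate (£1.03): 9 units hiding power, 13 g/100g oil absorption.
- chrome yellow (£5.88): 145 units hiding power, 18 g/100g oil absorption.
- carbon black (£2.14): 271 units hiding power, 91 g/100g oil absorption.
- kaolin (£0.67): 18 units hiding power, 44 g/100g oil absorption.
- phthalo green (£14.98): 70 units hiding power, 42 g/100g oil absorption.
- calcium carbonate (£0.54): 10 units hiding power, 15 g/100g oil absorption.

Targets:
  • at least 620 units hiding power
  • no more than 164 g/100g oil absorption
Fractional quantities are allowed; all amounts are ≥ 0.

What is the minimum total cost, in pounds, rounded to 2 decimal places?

Let x1 = kg of barium sulfate, x2 = kg of chrome yellow, x3 = kg of carbon black, x4 = kg of kaolin, x5 = kg of phthalo green, x6 = kg of calcium carbonate.
Minimize 1.03x1 + 5.88x2 + 2.14x3 + 0.67x4 + 14.98x5 + 0.54x6 s.t.:
  9x1 + 145x2 + 271x3 + 18x4 + 70x5 + 10x6 ≥ 620   (hiding power)
  13x1 + 18x2 + 91x3 + 44x4 + 42x5 + 15x6 ≤ 164   (oil absorption)
  x1, x2, x3, x4, x5, x6 ≥ 0.
The cheapest feasible vertex uses only chrome yellow, carbon black; barium sulfate, kaolin, phthalo green, calcium carbonate are not used. Binding constraints: hiding power and oil absorption.
Solving gives x2 = 1.44, x3 = 1.517.
Total cost: 5.88·1.44 + 2.14·1.517 = 11.7136.

£11.71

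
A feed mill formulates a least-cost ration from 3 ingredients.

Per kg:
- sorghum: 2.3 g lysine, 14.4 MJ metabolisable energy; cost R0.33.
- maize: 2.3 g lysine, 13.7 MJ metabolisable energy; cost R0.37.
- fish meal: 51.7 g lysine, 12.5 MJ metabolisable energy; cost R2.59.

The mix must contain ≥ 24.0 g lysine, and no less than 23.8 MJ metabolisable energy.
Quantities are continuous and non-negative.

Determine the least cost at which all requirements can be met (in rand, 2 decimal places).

Let x1 = kg of sorghum, x2 = kg of maize, x3 = kg of fish meal.
Minimize 0.33x1 + 0.37x2 + 2.59x3 subject to:
  2.3x1 + 2.3x2 + 51.7x3 ≥ 24   (lysine)
  14.4x1 + 13.7x2 + 12.5x3 ≥ 23.8   (metabolisable energy)
  x1, x2, x3 ≥ 0.
The minimum-cost mix takes nothing from maize — only sorghum, fish meal. The lysine and metabolisable energy requirements are met with equality.
That vertex is x1 = 1.3, x3 = 0.4064.
Hence cost = 0.33·1.3 + 2.59·0.4064 = R1.4816.

R1.48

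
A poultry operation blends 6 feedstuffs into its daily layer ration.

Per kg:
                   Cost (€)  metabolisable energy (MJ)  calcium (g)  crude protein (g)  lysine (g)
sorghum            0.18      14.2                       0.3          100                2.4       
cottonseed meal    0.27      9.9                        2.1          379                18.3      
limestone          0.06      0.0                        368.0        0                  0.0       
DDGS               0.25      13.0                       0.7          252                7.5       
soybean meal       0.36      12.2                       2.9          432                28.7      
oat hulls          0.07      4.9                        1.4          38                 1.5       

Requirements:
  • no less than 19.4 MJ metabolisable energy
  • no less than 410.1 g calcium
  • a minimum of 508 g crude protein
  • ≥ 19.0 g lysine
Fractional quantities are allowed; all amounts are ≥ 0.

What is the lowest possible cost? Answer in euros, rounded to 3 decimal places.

€0.486

Treat it as an LP. Let x1 = kg of sorghum, x2 = kg of cottonseed meal, x3 = kg of limestone, x4 = kg of DDGS, x5 = kg of soybean meal, x6 = kg of oat hulls.
Minimize 0.18x1 + 0.27x2 + 0.06x3 + 0.25x4 + 0.36x5 + 0.07x6 subject to:
  14.2x1 + 9.9x2 + 13x4 + 12.2x5 + 4.9x6 ≥ 19.4   (metabolisable energy)
  0.3x1 + 2.1x2 + 368x3 + 0.7x4 + 2.9x5 + 1.4x6 ≥ 410.1   (calcium)
  100x1 + 379x2 + 252x4 + 432x5 + 38x6 ≥ 508   (crude protein)
  2.4x1 + 18.3x2 + 7.5x4 + 28.7x5 + 1.5x6 ≥ 19   (lysine)
  x1, x2, x3, x4, x5, x6 ≥ 0.
At the optimum only sorghum, cottonseed meal, limestone are positive (DDGS, soybean meal, oat hulls = 0). There the metabolisable energy, calcium, crude protein constraints are tight.
So sorghum = 0.529 kg, cottonseed meal = 1.201 kg, limestone = 1.107 kg.
Hence cost = 0.18·0.529 + 0.27·1.201 + 0.06·1.107 = €0.48591.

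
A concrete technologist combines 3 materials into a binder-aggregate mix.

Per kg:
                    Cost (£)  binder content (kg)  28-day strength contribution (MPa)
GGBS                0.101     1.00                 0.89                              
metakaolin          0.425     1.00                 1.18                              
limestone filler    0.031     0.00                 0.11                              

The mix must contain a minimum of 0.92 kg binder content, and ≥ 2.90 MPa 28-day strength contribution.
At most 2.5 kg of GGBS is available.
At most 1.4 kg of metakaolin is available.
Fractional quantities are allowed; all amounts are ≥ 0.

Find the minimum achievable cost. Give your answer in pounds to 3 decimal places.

£0.443

Let x1 = kg of GGBS, x2 = kg of metakaolin, x3 = kg of limestone filler.
Minimize 0.101x1 + 0.425x2 + 0.031x3 s.t.:
  1x1 + 1x2 ≥ 0.92   (binder content)
  0.89x1 + 1.18x2 + 0.11x3 ≥ 2.9   (28-day strength contribution)
  x1 ≤ 2.5
  x2 ≤ 1.4
  x1, x2, x3 ≥ 0.
The minimum-cost mix takes nothing from metakaolin — only GGBS, limestone filler. There the 28-day strength contribution and the GGBS cap constraints are tight.
Optimal quantities: GGBS = 2.5 kg, limestone filler = 6.136 kg.
Total cost: 0.101·2.5 + 0.031·6.136 = 0.44272.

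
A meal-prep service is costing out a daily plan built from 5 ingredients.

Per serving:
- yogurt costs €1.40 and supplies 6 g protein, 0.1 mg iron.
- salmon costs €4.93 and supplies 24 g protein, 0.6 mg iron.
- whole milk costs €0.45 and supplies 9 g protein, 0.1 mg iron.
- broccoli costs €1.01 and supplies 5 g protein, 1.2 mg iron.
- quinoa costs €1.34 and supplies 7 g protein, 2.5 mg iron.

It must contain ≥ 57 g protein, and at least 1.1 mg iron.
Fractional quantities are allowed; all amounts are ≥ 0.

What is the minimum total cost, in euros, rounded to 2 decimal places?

Set it up as a linear program. Let x1 = servings of yogurt, x2 = servings of salmon, x3 = servings of whole milk, x4 = servings of broccoli, x5 = servings of quinoa.
Minimize 1.4x1 + 4.93x2 + 0.45x3 + 1.01x4 + 1.34x5 with:
  6x1 + 24x2 + 9x3 + 5x4 + 7x5 ≥ 57   (protein)
  0.1x1 + 0.6x2 + 0.1x3 + 1.2x4 + 2.5x5 ≥ 1.1   (iron)
  x1, x2, x3, x4, x5 ≥ 0.
The minimum-cost mix takes nothing from yogurt, salmon, broccoli — only whole milk, quinoa. Binding constraints: protein and iron.
That vertex is x3 = 6.183, x5 = 0.1927.
Objective = 0.45·6.183 + 1.34·0.1927 = 3.0406.

€3.04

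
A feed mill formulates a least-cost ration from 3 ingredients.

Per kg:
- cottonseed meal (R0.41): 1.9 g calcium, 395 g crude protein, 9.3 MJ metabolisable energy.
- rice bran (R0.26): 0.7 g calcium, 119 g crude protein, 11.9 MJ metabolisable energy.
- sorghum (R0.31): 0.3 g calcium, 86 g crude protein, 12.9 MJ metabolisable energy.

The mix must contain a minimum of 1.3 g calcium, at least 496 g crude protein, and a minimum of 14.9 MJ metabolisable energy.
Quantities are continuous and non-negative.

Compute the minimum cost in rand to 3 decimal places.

R0.563

Treat it as an LP. Let x1 = kg of cottonseed meal, x2 = kg of rice bran, x3 = kg of sorghum.
Minimise 0.41x1 + 0.26x2 + 0.31x3 subject to:
  1.9x1 + 0.7x2 + 0.3x3 ≥ 1.3   (calcium)
  395x1 + 119x2 + 86x3 ≥ 496   (crude protein)
  9.3x1 + 11.9x2 + 12.9x3 ≥ 14.9   (metabolisable energy)
  x1, x2, x3 ≥ 0.
The optimal basis is {cottonseed meal, rice bran}; sorghum drops out. There the crude protein and metabolisable energy constraints are tight.
Solving gives x1 = 1.149, x2 = 0.3541.
Cost = 0.41·1.149 + 0.26·0.3541 = 0.56316.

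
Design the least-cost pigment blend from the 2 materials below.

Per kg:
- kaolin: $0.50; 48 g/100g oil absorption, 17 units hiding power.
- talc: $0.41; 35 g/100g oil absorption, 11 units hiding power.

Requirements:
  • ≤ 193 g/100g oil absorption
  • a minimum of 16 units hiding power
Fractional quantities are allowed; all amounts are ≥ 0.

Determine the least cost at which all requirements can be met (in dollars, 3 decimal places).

$0.471

Treat it as an LP. Let x1 = kg of kaolin, x2 = kg of talc.
Minimise 0.5x1 + 0.41x2 s.t.:
  48x1 + 35x2 ≤ 193   (oil absorption)
  17x1 + 11x2 ≥ 16   (hiding power)
  x1, x2 ≥ 0.
At the optimum only kaolin is positive (talc = 0). The hiding power requirement is met with equality.
Optimal quantities: kaolin = 0.9412 kg.
Cost = 0.5·0.9412 = 0.47060.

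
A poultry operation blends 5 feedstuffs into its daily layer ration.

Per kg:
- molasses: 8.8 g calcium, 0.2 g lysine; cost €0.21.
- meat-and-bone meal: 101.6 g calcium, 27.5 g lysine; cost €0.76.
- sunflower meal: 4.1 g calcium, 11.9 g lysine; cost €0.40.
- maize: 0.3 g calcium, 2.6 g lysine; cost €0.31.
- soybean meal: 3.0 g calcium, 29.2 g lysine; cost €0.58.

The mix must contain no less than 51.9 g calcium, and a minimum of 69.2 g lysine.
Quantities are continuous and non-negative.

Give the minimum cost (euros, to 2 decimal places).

Treat it as an LP. Let x1 = kg of molasses, x2 = kg of meat-and-bone meal, x3 = kg of sunflower meal, x4 = kg of maize, x5 = kg of soybean meal.
Minimize 0.21x1 + 0.76x2 + 0.4x3 + 0.31x4 + 0.58x5 s.t.:
  8.8x1 + 101.6x2 + 4.1x3 + 0.3x4 + 3x5 ≥ 51.9   (calcium)
  0.2x1 + 27.5x2 + 11.9x3 + 2.6x4 + 29.2x5 ≥ 69.2   (lysine)
  x1, x2, x3, x4, x5 ≥ 0.
At the optimum only meat-and-bone meal, soybean meal are positive (molasses, sunflower meal, maize = 0). The calcium and lysine requirements are met with equality.
Solving gives x2 = 0.4535, x5 = 1.943.
Cost = 0.76·0.4535 + 0.58·1.943 = 1.4716.

€1.47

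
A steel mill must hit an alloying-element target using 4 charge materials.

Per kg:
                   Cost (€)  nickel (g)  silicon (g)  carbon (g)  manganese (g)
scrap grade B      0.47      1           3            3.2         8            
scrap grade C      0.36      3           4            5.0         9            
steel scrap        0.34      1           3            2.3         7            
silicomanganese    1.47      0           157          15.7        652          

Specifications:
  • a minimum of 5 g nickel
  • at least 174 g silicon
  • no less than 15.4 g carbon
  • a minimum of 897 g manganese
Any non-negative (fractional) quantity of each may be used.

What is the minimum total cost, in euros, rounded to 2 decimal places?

€2.59

Let x1 = kg of scrap grade B, x2 = kg of scrap grade C, x3 = kg of steel scrap, x4 = kg of silicomanganese.
min 0.47x1 + 0.36x2 + 0.34x3 + 1.47x4 with:
  1x1 + 3x2 + 1x3 ≥ 5   (nickel)
  3x1 + 4x2 + 3x3 + 157x4 ≥ 174   (silicon)
  3.2x1 + 5x2 + 2.3x3 + 15.7x4 ≥ 15.4   (carbon)
  8x1 + 9x2 + 7x3 + 652x4 ≥ 897   (manganese)
  x1, x2, x3, x4 ≥ 0.
At the optimum only scrap grade C, silicomanganese are positive (scrap grade B, steel scrap = 0). The nickel and manganese requirements are met with equality.
That vertex is x2 = 1.667, x4 = 1.353.
Total cost: 0.36·1.667 + 1.47·1.353 = 2.5890.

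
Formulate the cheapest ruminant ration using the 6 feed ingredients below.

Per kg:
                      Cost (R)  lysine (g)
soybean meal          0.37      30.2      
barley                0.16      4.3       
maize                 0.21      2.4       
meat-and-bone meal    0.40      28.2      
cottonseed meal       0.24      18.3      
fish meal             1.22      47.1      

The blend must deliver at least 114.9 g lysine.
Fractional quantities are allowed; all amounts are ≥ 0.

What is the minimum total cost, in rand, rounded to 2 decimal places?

This is a linear program. Let x1 = kg of soybean meal, x2 = kg of barley, x3 = kg of maize, x4 = kg of meat-and-bone meal, x5 = kg of cottonseed meal, x6 = kg of fish meal.
min 0.37x1 + 0.16x2 + 0.21x3 + 0.4x4 + 0.24x5 + 1.22x6 s.t.:
  30.2x1 + 4.3x2 + 2.4x3 + 28.2x4 + 18.3x5 + 47.1x6 ≥ 114.9   (lysine)
  x1, x2, x3, x4, x5, x6 ≥ 0.
The minimum-cost mix takes nothing from barley, maize, meat-and-bone meal, cottonseed meal, fish meal — only soybean meal. There the lysine constraint is tight.
Optimal quantities: soybean meal = 3.805 kg.
Cost = 0.37·3.805 = 1.4079.

R1.41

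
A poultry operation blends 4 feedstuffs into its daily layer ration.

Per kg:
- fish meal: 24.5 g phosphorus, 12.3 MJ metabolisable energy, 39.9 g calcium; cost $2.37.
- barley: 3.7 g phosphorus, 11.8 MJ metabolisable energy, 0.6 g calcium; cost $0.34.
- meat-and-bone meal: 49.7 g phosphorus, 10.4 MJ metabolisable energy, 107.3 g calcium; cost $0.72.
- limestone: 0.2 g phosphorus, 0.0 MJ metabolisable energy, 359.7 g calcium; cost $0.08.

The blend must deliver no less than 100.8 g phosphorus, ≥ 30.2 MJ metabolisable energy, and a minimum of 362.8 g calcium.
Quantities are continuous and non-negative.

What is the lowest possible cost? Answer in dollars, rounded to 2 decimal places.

Let x1 = kg of fish meal, x2 = kg of barley, x3 = kg of meat-and-bone meal, x4 = kg of limestone.
Minimize 2.37x1 + 0.34x2 + 0.72x3 + 0.08x4 subject to:
  24.5x1 + 3.7x2 + 49.7x3 + 0.2x4 ≥ 100.8   (phosphorus)
  12.3x1 + 11.8x2 + 10.4x3 ≥ 30.2   (metabolisable energy)
  39.9x1 + 0.6x2 + 107.3x3 + 359.7x4 ≥ 362.8   (calcium)
  x1, x2, x3, x4 ≥ 0.
The optimal basis is {barley, meat-and-bone meal, limestone}; fish meal drops out. The phosphorus, metabolisable energy, calcium requirements are met with equality.
That vertex is x2 = 0.8276, x3 = 1.965, x4 = 0.4211.
Objective = 0.34·0.8276 + 0.72·1.965 + 0.08·0.4211 = 1.7299.

$1.73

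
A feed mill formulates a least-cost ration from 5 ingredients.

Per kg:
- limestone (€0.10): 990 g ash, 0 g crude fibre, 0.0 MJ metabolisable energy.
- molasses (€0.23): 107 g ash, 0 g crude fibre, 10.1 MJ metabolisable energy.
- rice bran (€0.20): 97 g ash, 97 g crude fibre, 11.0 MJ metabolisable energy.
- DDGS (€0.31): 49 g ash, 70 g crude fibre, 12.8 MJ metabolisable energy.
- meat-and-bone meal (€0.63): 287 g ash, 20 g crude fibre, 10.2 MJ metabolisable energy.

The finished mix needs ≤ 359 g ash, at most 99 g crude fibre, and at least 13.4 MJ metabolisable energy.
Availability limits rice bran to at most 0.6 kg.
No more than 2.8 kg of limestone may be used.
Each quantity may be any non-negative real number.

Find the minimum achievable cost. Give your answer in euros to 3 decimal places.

€0.275

Let x1 = kg of limestone, x2 = kg of molasses, x3 = kg of rice bran, x4 = kg of DDGS, x5 = kg of meat-and-bone meal.
Minimize 0.1x1 + 0.23x2 + 0.2x3 + 0.31x4 + 0.63x5 s.t.:
  990x1 + 107x2 + 97x3 + 49x4 + 287x5 ≤ 359   (ash)
  97x3 + 70x4 + 20x5 ≤ 99   (crude fibre)
  10.1x2 + 11x3 + 12.8x4 + 10.2x5 ≥ 13.4   (metabolisable energy)
  x3 ≤ 0.6
  x1 ≤ 2.8
  x1, x2, x3, x4, x5 ≥ 0.
The minimum-cost mix takes nothing from limestone, DDGS, meat-and-bone meal — only molasses, rice bran. Binding constraints: metabolisable energy and the rice bran cap.
So molasses = 0.6733 kg, rice bran = 0.6 kg.
Objective = 0.23·0.6733 + 0.2·0.6 = 0.27486.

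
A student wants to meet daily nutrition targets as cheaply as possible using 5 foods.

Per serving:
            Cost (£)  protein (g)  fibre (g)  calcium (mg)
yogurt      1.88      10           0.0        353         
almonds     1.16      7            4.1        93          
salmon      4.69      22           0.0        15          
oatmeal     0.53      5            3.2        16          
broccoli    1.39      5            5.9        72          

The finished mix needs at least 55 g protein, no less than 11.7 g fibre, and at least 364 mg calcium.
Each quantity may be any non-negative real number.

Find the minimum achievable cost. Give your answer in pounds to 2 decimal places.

This is a linear program. Let x1 = servings of yogurt, x2 = servings of almonds, x3 = servings of salmon, x4 = servings of oatmeal, x5 = servings of broccoli.
Minimise 1.88x1 + 1.16x2 + 4.69x3 + 0.53x4 + 1.39x5 s.t.:
  10x1 + 7x2 + 22x3 + 5x4 + 5x5 ≥ 55   (protein)
  4.1x2 + 3.2x4 + 5.9x5 ≥ 11.7   (fibre)
  353x1 + 93x2 + 15x3 + 16x4 + 72x5 ≥ 364   (calcium)
  x1, x2, x3, x4, x5 ≥ 0.
The cheapest feasible vertex uses only yogurt, oatmeal; almonds, salmon, broccoli are not used. Binding constraints: protein and calcium.
That vertex is x1 = 0.5857, x4 = 9.829.
Objective = 1.88·0.5857 + 0.53·9.829 = 6.3105.

£6.31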